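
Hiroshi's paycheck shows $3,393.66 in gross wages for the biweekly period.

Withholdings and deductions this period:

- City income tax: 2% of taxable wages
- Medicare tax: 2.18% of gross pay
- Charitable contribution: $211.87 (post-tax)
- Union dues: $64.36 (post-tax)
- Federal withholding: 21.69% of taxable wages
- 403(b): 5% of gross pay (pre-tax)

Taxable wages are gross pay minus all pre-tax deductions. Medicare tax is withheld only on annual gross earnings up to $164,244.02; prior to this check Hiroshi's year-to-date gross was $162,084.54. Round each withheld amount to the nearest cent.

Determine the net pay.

$2,136.91

403(b): $3,393.66 × 0.05 = $169.68
Taxable wages = $3,393.66 − $169.68 = $3,223.98
Federal withholding: $3,223.98 × 0.2169 = $699.28
City income tax: $3,223.98 × 0.02 = $64.48
Medicare tax: only $164,244.02 − $162,084.54 = $2,159.48 of this check is subject → $2,159.48 × 0.0218 = $47.08
Charitable contribution: $211.87
Union dues: $64.36
Total deductions = $169.68 + $699.28 + $64.48 + $47.08 + $211.87 + $64.36 = $1,256.75
Net pay = $3,393.66 − $1,256.75 = $2,136.91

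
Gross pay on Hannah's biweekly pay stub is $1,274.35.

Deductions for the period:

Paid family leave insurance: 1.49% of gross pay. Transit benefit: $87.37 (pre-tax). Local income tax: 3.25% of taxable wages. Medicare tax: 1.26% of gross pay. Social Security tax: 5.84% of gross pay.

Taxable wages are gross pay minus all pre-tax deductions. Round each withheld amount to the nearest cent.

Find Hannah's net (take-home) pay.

$1,038.93

Transit benefit: $87.37
Taxable wages = $1,274.35 − $87.37 = $1,186.98
Local income tax: $1,186.98 × 0.0325 = $38.58
Paid family leave insurance: $1,274.35 × 0.0149 = $18.99
Medicare tax: $1,274.35 × 0.0126 = $16.06
Social Security tax: $1,274.35 × 0.0584 = $74.42
Total deductions = $87.37 + $38.58 + $18.99 + $16.06 + $74.42 = $235.42
Net pay = $1,274.35 − $235.42 = $1,038.93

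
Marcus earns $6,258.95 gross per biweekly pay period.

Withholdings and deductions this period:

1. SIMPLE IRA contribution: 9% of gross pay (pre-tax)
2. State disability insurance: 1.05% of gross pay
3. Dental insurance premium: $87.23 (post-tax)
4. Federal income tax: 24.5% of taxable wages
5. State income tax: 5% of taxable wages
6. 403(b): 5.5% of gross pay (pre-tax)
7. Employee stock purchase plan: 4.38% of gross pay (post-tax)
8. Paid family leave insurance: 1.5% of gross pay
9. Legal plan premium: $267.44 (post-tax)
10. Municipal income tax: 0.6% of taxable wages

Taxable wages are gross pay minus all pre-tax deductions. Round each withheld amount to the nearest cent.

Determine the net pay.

403(b): $6,258.95 × 0.055 = $344.24
SIMPLE IRA contribution: $6,258.95 × 0.09 = $563.31
Pre-tax total = $344.24 + $563.31 = $907.55
Taxable wages = $6,258.95 − $907.55 = $5,351.40
State income tax: $5,351.40 × 0.05 = $267.57
Federal income tax: $5,351.40 × 0.245 = $1,311.09
Municipal income tax: $5,351.40 × 0.006 = $32.11
State disability insurance: $6,258.95 × 0.0105 = $65.72
Paid family leave insurance: $6,258.95 × 0.015 = $93.88
Legal plan premium: $267.44
Dental insurance premium: $87.23
Employee stock purchase plan: $6,258.95 × 0.0438 = $274.14
Total deductions = $344.24 + $563.31 + $267.57 + $1,311.09 + $32.11 + $65.72 + $93.88 + $267.44 + $87.23 + $274.14 = $3,306.73
Net pay = $6,258.95 − $3,306.73 = $2,952.22

$2,952.22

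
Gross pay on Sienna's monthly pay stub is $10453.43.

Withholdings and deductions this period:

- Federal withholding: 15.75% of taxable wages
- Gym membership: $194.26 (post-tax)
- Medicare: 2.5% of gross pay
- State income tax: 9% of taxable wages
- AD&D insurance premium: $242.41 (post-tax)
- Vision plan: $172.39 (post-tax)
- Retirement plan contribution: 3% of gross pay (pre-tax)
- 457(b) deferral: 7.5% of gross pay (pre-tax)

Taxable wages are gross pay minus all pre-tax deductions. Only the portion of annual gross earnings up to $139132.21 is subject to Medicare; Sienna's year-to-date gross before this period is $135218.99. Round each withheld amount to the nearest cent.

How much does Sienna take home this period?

$6333.37

457(b) deferral: $10453.43 × 0.075 = $784.01
Retirement plan contribution: $10453.43 × 0.03 = $313.60
Pre-tax total = $784.01 + $313.60 = $1097.61
Taxable wages = $10453.43 − $1097.61 = $9355.82
Federal withholding: $9355.82 × 0.1575 = $1473.54
State income tax: $9355.82 × 0.09 = $842.02
Medicare: only $139132.21 − $135218.99 = $3913.22 of this check is subject → $3913.22 × 0.025 = $97.83
Gym membership: $194.26
Vision plan: $172.39
AD&D insurance premium: $242.41
Total deductions = $784.01 + $313.60 + $1473.54 + $842.02 + $97.83 + $194.26 + $172.39 + $242.41 = $4120.06
Net pay = $10453.43 − $4120.06 = $6333.37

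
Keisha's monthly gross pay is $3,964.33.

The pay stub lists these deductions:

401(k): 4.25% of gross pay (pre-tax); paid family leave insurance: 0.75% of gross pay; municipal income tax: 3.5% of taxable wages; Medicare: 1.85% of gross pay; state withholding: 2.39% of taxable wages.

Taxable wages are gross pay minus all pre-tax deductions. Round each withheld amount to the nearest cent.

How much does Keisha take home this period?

$3,469.21

401(k): $3,964.33 × 0.0425 = $168.48
Taxable wages = $3,964.33 − $168.48 = $3,795.85
State withholding: $3,795.85 × 0.0239 = $90.72
Municipal income tax: $3,795.85 × 0.035 = $132.85
Medicare: $3,964.33 × 0.0185 = $73.34
Paid family leave insurance: $3,964.33 × 0.0075 = $29.73
Total deductions = $168.48 + $90.72 + $132.85 + $73.34 + $29.73 = $495.12
Net pay = $3,964.33 − $495.12 = $3,469.21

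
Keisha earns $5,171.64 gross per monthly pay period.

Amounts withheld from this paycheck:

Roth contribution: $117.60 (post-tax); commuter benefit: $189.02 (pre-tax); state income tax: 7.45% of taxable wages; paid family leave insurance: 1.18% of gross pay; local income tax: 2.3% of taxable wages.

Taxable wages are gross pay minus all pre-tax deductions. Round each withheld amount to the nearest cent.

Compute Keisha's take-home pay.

$4,318.18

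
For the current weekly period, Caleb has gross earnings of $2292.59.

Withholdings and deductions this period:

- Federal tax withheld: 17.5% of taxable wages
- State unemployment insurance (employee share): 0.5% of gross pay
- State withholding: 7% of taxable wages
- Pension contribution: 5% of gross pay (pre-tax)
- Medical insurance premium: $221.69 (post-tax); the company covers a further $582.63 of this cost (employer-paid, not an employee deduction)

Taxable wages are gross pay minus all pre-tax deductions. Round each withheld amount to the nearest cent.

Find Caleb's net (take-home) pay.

$1411.21

Pension contribution: $2292.59 × 0.05 = $114.63
Taxable wages = $2292.59 − $114.63 = $2177.96
State withholding: $2177.96 × 0.07 = $152.46
Federal tax withheld: $2177.96 × 0.175 = $381.14
State unemployment insurance (employee share): $2292.59 × 0.005 = $11.46
Medical insurance premium: $221.69
(Employer's $582.63 toward medical insurance premium is not withheld from the employee.)
Total deductions = $114.63 + $152.46 + $381.14 + $11.46 + $221.69 = $881.38
Net pay = $2292.59 − $881.38 = $1411.21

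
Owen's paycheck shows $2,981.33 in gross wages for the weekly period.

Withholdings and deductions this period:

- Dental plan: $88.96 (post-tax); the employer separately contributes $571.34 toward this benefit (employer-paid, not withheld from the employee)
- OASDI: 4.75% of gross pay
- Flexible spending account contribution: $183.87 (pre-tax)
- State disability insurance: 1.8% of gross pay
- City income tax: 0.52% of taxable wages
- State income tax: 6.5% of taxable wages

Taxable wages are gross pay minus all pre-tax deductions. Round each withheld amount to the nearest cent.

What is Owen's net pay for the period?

$2,316.85

Flexible spending account contribution: $183.87
Taxable wages = $2,981.33 − $183.87 = $2,797.46
City income tax: $2,797.46 × 0.0052 = $14.55
State income tax: $2,797.46 × 0.065 = $181.83
State disability insurance: $2,981.33 × 0.018 = $53.66
OASDI: $2,981.33 × 0.0475 = $141.61
Dental plan: $88.96
(Employer's $571.34 toward dental plan is not withheld from the employee.)
Total deductions = $183.87 + $14.55 + $181.83 + $53.66 + $141.61 + $88.96 = $664.48
Net pay = $2,981.33 − $664.48 = $2,316.85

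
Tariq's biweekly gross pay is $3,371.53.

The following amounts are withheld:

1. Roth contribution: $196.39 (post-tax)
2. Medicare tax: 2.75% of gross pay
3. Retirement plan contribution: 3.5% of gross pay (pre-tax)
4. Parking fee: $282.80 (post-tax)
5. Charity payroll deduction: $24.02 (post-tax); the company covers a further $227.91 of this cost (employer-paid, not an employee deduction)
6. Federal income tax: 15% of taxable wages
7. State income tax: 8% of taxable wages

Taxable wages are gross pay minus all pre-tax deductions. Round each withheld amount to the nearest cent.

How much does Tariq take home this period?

Retirement plan contribution: $3,371.53 × 0.035 = $118.00
Taxable wages = $3,371.53 − $118.00 = $3,253.53
Federal income tax: $3,253.53 × 0.15 = $488.03
State income tax: $3,253.53 × 0.08 = $260.28
Medicare tax: $3,371.53 × 0.0275 = $92.72
Charity payroll deduction: $24.02
Roth contribution: $196.39
Parking fee: $282.80
(Employer's $227.91 toward charity payroll deduction is not withheld from the employee.)
Total deductions = $118.00 + $488.03 + $260.28 + $92.72 + $24.02 + $196.39 + $282.80 = $1,462.24
Net pay = $3,371.53 − $1,462.24 = $1,909.29

$1,909.29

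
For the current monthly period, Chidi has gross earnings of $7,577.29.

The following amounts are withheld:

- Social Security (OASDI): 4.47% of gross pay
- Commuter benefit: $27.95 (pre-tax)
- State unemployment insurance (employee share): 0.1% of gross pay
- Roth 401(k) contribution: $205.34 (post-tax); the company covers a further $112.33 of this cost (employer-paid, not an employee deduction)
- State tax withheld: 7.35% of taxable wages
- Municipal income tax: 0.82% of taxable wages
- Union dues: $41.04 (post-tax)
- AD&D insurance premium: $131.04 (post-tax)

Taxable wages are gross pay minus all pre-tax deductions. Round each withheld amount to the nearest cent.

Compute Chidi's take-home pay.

$6,208.86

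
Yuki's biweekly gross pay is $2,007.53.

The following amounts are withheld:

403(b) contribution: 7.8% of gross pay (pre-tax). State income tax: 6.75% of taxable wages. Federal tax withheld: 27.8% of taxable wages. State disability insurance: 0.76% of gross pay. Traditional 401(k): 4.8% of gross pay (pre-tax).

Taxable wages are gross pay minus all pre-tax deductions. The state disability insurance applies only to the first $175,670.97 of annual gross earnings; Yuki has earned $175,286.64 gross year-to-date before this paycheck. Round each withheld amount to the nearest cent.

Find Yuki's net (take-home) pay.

$1,145.46

Traditional 401(k): $2,007.53 × 0.048 = $96.36
403(b) contribution: $2,007.53 × 0.078 = $156.59
Pre-tax total = $96.36 + $156.59 = $252.95
Taxable wages = $2,007.53 − $252.95 = $1,754.58
Federal tax withheld: $1,754.58 × 0.278 = $487.77
State income tax: $1,754.58 × 0.0675 = $118.43
State disability insurance: only $175,670.97 − $175,286.64 = $384.33 of this check is subject → $384.33 × 0.0076 = $2.92
Total deductions = $96.36 + $156.59 + $487.77 + $118.43 + $2.92 = $862.07
Net pay = $2,007.53 − $862.07 = $1,145.46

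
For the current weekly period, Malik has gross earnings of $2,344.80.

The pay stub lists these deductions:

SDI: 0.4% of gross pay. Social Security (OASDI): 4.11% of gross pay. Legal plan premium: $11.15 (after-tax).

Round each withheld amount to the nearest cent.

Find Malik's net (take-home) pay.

$2,227.90

Social Security (OASDI): $2,344.80 × 0.0411 = $96.37
SDI: $2,344.80 × 0.004 = $9.38
Legal plan premium: $11.15
Total deductions = $96.37 + $9.38 + $11.15 = $116.90
Net pay = $2,344.80 − $116.90 = $2,227.90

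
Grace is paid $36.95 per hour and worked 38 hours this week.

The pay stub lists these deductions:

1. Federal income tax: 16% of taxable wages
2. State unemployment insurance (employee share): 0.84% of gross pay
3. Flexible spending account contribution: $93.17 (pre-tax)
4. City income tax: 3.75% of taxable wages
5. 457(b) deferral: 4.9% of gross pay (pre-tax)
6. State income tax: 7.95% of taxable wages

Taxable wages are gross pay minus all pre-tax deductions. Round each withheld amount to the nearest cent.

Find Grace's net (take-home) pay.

$886.27

Gross pay: 38 × $36.95 = $1,404.10
Flexible spending account contribution: $93.17
457(b) deferral: $1,404.10 × 0.049 = $68.80
Pre-tax total = $93.17 + $68.80 = $161.97
Taxable wages = $1,404.10 − $161.97 = $1,242.13
City income tax: $1,242.13 × 0.0375 = $46.58
Federal income tax: $1,242.13 × 0.16 = $198.74
State income tax: $1,242.13 × 0.0795 = $98.75
State unemployment insurance (employee share): $1,404.10 × 0.0084 = $11.79
Total deductions = $93.17 + $68.80 + $46.58 + $198.74 + $98.75 + $11.79 = $517.83
Net pay = $1,404.10 − $517.83 = $886.27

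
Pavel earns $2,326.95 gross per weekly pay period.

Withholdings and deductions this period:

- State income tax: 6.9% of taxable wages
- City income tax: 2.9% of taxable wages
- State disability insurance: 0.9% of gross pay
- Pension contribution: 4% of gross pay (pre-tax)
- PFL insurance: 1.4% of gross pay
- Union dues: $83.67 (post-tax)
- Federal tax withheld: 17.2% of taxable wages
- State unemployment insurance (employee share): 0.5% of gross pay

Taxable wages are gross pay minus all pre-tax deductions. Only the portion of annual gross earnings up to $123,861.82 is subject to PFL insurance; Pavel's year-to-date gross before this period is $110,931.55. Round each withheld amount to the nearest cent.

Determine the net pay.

$1,481.90

Pension contribution: $2,326.95 × 0.04 = $93.08
Taxable wages = $2,326.95 − $93.08 = $2,233.87
City income tax: $2,233.87 × 0.029 = $64.78
State income tax: $2,233.87 × 0.069 = $154.14
Federal tax withheld: $2,233.87 × 0.172 = $384.23
State unemployment insurance (employee share): $2,326.95 × 0.005 = $11.63
PFL insurance: cap not yet reached, full $2,326.95 is subject → $2,326.95 × 0.014 = $32.58
State disability insurance: $2,326.95 × 0.009 = $20.94
Union dues: $83.67
Total deductions = $93.08 + $64.78 + $154.14 + $384.23 + $11.63 + $32.58 + $20.94 + $83.67 = $845.05
Net pay = $2,326.95 − $845.05 = $1,481.90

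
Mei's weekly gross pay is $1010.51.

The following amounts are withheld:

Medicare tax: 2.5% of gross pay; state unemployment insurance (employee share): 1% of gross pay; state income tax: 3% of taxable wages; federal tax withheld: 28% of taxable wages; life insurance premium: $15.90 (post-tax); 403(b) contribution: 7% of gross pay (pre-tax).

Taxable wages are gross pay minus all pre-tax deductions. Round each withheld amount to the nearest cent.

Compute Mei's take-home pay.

403(b) contribution: $1010.51 × 0.07 = $70.74
Taxable wages = $1010.51 − $70.74 = $939.77
Federal tax withheld: $939.77 × 0.28 = $263.14
State income tax: $939.77 × 0.03 = $28.19
State unemployment insurance (employee share): $1010.51 × 0.01 = $10.11
Medicare tax: $1010.51 × 0.025 = $25.26
Life insurance premium: $15.90
Total deductions = $70.74 + $263.14 + $28.19 + $10.11 + $25.26 + $15.90 = $413.34
Net pay = $1010.51 − $413.34 = $597.17

$597.17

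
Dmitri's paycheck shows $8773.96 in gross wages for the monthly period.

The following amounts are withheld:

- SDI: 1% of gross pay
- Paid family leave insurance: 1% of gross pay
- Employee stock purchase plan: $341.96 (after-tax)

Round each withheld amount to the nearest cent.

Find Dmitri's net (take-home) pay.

$8256.52

Paid family leave insurance: $8773.96 × 0.01 = $87.74
SDI: $8773.96 × 0.01 = $87.74
Employee stock purchase plan: $341.96
Total deductions = $87.74 + $87.74 + $341.96 = $517.44
Net pay = $8773.96 − $517.44 = $8256.52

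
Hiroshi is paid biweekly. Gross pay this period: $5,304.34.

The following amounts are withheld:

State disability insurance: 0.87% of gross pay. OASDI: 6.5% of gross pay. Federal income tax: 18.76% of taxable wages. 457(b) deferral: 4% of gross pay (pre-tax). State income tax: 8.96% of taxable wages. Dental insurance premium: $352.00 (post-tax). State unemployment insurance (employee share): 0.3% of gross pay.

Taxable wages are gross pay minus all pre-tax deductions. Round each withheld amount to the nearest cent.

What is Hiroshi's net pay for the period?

$2,921.78

457(b) deferral: $5,304.34 × 0.04 = $212.17
Taxable wages = $5,304.34 − $212.17 = $5,092.17
State income tax: $5,092.17 × 0.0896 = $456.26
Federal income tax: $5,092.17 × 0.1876 = $955.29
State unemployment insurance (employee share): $5,304.34 × 0.003 = $15.91
OASDI: $5,304.34 × 0.065 = $344.78
State disability insurance: $5,304.34 × 0.0087 = $46.15
Dental insurance premium: $352.00
Total deductions = $212.17 + $456.26 + $955.29 + $15.91 + $344.78 + $46.15 + $352.00 = $2,382.56
Net pay = $5,304.34 − $2,382.56 = $2,921.78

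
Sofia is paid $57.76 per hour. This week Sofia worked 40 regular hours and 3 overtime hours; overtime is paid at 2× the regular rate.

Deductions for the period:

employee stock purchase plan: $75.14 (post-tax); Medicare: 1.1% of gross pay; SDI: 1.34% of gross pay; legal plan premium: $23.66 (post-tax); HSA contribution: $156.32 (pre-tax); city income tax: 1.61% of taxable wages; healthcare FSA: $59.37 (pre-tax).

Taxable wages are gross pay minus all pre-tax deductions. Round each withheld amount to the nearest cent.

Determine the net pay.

$2,238.34

Regular pay: 40 × $57.76 = $2,310.40
Overtime pay: 3 × $57.76 × 2 = $346.56
Gross pay = $2,310.40 + $346.56 = $2,656.96
HSA contribution: $156.32
Healthcare FSA: $59.37
Pre-tax total = $156.32 + $59.37 = $215.69
Taxable wages = $2,656.96 − $215.69 = $2,441.27
City income tax: $2,441.27 × 0.0161 = $39.30
Medicare: $2,656.96 × 0.011 = $29.23
SDI: $2,656.96 × 0.0134 = $35.60
Employee stock purchase plan: $75.14
Legal plan premium: $23.66
Total deductions = $156.32 + $59.37 + $39.30 + $29.23 + $35.60 + $75.14 + $23.66 = $418.62
Net pay = $2,656.96 − $418.62 = $2,238.34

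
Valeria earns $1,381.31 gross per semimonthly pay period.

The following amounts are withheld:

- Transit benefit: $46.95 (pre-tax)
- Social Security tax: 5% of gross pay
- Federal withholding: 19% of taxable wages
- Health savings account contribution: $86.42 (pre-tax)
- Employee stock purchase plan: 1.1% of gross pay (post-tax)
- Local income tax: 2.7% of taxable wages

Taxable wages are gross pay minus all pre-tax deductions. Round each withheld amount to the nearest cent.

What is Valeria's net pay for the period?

$892.88

Transit benefit: $46.95
Health savings account contribution: $86.42
Pre-tax total = $46.95 + $86.42 = $133.37
Taxable wages = $1,381.31 − $133.37 = $1,247.94
Federal withholding: $1,247.94 × 0.19 = $237.11
Local income tax: $1,247.94 × 0.027 = $33.69
Social Security tax: $1,381.31 × 0.05 = $69.07
Employee stock purchase plan: $1,381.31 × 0.011 = $15.19
Total deductions = $46.95 + $86.42 + $237.11 + $33.69 + $69.07 + $15.19 = $488.43
Net pay = $1,381.31 − $488.43 = $892.88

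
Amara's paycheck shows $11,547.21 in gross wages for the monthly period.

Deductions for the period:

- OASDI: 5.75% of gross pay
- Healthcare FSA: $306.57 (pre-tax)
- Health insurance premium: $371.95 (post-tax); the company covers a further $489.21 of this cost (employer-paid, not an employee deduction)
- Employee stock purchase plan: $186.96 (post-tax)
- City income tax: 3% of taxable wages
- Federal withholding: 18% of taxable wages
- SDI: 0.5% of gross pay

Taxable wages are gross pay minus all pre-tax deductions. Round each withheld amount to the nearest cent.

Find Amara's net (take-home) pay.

Healthcare FSA: $306.57
Taxable wages = $11,547.21 − $306.57 = $11,240.64
City income tax: $11,240.64 × 0.03 = $337.22
Federal withholding: $11,240.64 × 0.18 = $2,023.32
OASDI: $11,547.21 × 0.0575 = $663.96
SDI: $11,547.21 × 0.005 = $57.74
Health insurance premium: $371.95
Employee stock purchase plan: $186.96
(Employer's $489.21 toward health insurance premium is not withheld from the employee.)
Total deductions = $306.57 + $337.22 + $2,023.32 + $663.96 + $57.74 + $371.95 + $186.96 = $3,947.72
Net pay = $11,547.21 − $3,947.72 = $7,599.49

$7,599.49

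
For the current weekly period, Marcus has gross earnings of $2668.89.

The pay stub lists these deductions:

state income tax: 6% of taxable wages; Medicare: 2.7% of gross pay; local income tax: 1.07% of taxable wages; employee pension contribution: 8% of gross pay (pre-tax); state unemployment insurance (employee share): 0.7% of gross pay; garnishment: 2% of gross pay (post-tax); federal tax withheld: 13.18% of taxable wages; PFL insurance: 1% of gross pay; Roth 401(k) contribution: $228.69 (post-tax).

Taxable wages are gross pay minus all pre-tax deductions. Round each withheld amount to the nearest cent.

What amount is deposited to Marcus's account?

$1558.67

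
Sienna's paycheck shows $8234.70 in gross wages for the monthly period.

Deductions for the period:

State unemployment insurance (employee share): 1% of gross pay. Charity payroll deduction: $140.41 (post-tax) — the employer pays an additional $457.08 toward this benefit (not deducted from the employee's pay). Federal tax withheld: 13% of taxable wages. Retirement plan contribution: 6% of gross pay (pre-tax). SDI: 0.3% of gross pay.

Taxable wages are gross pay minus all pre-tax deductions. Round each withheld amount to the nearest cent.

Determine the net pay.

Retirement plan contribution: $8234.70 × 0.06 = $494.08
Taxable wages = $8234.70 − $494.08 = $7740.62
Federal tax withheld: $7740.62 × 0.13 = $1006.28
SDI: $8234.70 × 0.003 = $24.70
State unemployment insurance (employee share): $8234.70 × 0.01 = $82.35
Charity payroll deduction: $140.41
(Employer's $457.08 toward charity payroll deduction is not withheld from the employee.)
Total deductions = $494.08 + $1006.28 + $24.70 + $82.35 + $140.41 = $1747.82
Net pay = $8234.70 − $1747.82 = $6486.88

$6486.88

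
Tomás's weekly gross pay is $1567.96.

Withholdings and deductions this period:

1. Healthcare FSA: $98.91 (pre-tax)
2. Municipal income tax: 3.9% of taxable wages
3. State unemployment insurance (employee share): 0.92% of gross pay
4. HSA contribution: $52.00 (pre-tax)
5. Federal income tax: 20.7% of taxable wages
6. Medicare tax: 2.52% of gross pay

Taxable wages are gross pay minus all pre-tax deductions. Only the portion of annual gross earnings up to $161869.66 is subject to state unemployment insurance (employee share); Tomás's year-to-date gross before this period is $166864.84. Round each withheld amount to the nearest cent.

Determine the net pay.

Healthcare FSA: $98.91
HSA contribution: $52.00
Pre-tax total = $98.91 + $52.00 = $150.91
Taxable wages = $1567.96 − $150.91 = $1417.05
Municipal income tax: $1417.05 × 0.039 = $55.26
Federal income tax: $1417.05 × 0.207 = $293.33
State unemployment insurance (employee share): annual cap $161869.66 already reached (YTD $166864.84), so $0.00
Medicare tax: $1567.96 × 0.0252 = $39.51
Total deductions = $98.91 + $52.00 + $55.26 + $293.33 + $0.00 + $39.51 = $539.01
Net pay = $1567.96 − $539.01 = $1028.95

$1028.95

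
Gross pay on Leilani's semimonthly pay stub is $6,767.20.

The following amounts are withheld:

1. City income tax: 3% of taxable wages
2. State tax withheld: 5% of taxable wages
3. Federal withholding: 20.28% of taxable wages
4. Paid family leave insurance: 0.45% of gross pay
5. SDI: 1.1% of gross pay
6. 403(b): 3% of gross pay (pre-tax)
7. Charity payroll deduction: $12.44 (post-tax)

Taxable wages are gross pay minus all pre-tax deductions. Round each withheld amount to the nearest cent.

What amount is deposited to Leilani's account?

403(b): $6,767.20 × 0.03 = $203.02
Taxable wages = $6,767.20 − $203.02 = $6,564.18
State tax withheld: $6,564.18 × 0.05 = $328.21
City income tax: $6,564.18 × 0.03 = $196.93
Federal withholding: $6,564.18 × 0.2028 = $1,331.22
SDI: $6,767.20 × 0.011 = $74.44
Paid family leave insurance: $6,767.20 × 0.0045 = $30.45
Charity payroll deduction: $12.44
Total deductions = $203.02 + $328.21 + $196.93 + $1,331.22 + $74.44 + $30.45 + $12.44 = $2,176.71
Net pay = $6,767.20 − $2,176.71 = $4,590.49

$4,590.49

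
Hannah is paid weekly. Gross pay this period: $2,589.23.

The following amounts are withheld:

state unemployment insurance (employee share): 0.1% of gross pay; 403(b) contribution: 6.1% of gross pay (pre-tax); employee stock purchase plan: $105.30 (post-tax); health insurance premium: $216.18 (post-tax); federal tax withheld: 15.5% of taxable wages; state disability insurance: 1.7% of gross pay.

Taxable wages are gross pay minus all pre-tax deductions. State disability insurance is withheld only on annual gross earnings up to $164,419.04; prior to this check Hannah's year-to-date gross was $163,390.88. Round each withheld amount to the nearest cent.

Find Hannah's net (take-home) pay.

$1,712.89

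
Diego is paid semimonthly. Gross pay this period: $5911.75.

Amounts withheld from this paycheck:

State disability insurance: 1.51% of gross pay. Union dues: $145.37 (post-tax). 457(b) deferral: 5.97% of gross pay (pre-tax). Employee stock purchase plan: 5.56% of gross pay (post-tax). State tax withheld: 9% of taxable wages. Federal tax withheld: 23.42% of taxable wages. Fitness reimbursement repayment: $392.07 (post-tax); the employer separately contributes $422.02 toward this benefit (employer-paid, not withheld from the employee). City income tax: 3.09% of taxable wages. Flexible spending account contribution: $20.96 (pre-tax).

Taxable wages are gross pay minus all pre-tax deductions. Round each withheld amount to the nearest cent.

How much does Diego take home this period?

$2615.96

457(b) deferral: $5911.75 × 0.0597 = $352.93
Flexible spending account contribution: $20.96
Pre-tax total = $352.93 + $20.96 = $373.89
Taxable wages = $5911.75 − $373.89 = $5537.86
City income tax: $5537.86 × 0.0309 = $171.12
State tax withheld: $5537.86 × 0.09 = $498.41
Federal tax withheld: $5537.86 × 0.2342 = $1296.97
State disability insurance: $5911.75 × 0.0151 = $89.27
Fitness reimbursement repayment: $392.07
Employee stock purchase plan: $5911.75 × 0.0556 = $328.69
Union dues: $145.37
(Employer's $422.02 toward fitness reimbursement repayment is not withheld from the employee.)
Total deductions = $352.93 + $20.96 + $171.12 + $498.41 + $1296.97 + $89.27 + $392.07 + $328.69 + $145.37 = $3295.79
Net pay = $5911.75 − $3295.79 = $2615.96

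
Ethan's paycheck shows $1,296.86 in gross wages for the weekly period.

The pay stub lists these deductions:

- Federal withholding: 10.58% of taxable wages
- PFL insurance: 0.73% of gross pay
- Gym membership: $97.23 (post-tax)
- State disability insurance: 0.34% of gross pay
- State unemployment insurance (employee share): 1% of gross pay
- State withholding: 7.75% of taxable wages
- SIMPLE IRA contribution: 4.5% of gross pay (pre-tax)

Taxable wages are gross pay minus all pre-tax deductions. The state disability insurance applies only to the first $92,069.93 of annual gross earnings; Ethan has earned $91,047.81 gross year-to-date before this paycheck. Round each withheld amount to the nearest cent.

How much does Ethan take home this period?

$888.34

SIMPLE IRA contribution: $1,296.86 × 0.045 = $58.36
Taxable wages = $1,296.86 − $58.36 = $1,238.50
State withholding: $1,238.50 × 0.0775 = $95.98
Federal withholding: $1,238.50 × 0.1058 = $131.03
State unemployment insurance (employee share): $1,296.86 × 0.01 = $12.97
State disability insurance: only $92,069.93 − $91,047.81 = $1,022.12 of this check is subject → $1,022.12 × 0.0034 = $3.48
PFL insurance: $1,296.86 × 0.0073 = $9.47
Gym membership: $97.23
Total deductions = $58.36 + $95.98 + $131.03 + $12.97 + $3.48 + $9.47 + $97.23 = $408.52
Net pay = $1,296.86 − $408.52 = $888.34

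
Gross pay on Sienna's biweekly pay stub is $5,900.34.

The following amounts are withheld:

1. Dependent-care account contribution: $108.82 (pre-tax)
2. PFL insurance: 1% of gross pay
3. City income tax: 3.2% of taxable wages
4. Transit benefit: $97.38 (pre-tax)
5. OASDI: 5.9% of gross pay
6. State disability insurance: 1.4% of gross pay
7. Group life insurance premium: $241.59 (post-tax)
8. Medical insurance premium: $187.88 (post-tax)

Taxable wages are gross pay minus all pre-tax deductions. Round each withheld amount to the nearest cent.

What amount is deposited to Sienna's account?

Transit benefit: $97.38
Dependent-care account contribution: $108.82
Pre-tax total = $97.38 + $108.82 = $206.20
Taxable wages = $5,900.34 − $206.20 = $5,694.14
City income tax: $5,694.14 × 0.032 = $182.21
State disability insurance: $5,900.34 × 0.014 = $82.60
PFL insurance: $5,900.34 × 0.01 = $59.00
OASDI: $5,900.34 × 0.059 = $348.12
Medical insurance premium: $187.88
Group life insurance premium: $241.59
Total deductions = $97.38 + $108.82 + $182.21 + $82.60 + $59.00 + $348.12 + $187.88 + $241.59 = $1,307.60
Net pay = $5,900.34 − $1,307.60 = $4,592.74

$4,592.74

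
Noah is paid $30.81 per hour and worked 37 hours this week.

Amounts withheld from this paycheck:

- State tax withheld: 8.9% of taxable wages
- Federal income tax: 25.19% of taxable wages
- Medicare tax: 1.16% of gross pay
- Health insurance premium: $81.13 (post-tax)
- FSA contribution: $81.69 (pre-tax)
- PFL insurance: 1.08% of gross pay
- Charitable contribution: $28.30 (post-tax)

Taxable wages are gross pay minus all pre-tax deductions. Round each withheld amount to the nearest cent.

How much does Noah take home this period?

Gross pay: 37 × $30.81 = $1,139.97
FSA contribution: $81.69
Taxable wages = $1,139.97 − $81.69 = $1,058.28
State tax withheld: $1,058.28 × 0.089 = $94.19
Federal income tax: $1,058.28 × 0.2519 = $266.58
PFL insurance: $1,139.97 × 0.0108 = $12.31
Medicare tax: $1,139.97 × 0.0116 = $13.22
Charitable contribution: $28.30
Health insurance premium: $81.13
Total deductions = $81.69 + $94.19 + $266.58 + $12.31 + $13.22 + $28.30 + $81.13 = $577.42
Net pay = $1,139.97 − $577.42 = $562.55

$562.55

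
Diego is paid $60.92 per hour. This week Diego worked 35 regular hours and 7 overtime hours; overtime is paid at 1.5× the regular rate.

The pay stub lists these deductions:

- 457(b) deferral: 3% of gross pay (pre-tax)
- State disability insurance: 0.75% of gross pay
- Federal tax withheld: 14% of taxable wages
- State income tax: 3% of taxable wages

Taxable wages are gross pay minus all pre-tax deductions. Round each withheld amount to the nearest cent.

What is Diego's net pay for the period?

$2210.83

Regular pay: 35 × $60.92 = $2132.20
Overtime pay: 7 × $60.92 × 1.5 = $639.66
Gross pay = $2132.20 + $639.66 = $2771.86
457(b) deferral: $2771.86 × 0.03 = $83.16
Taxable wages = $2771.86 − $83.16 = $2688.70
Federal tax withheld: $2688.70 × 0.14 = $376.42
State income tax: $2688.70 × 0.03 = $80.66
State disability insurance: $2771.86 × 0.0075 = $20.79
Total deductions = $83.16 + $376.42 + $80.66 + $20.79 = $561.03
Net pay = $2771.86 − $561.03 = $2210.83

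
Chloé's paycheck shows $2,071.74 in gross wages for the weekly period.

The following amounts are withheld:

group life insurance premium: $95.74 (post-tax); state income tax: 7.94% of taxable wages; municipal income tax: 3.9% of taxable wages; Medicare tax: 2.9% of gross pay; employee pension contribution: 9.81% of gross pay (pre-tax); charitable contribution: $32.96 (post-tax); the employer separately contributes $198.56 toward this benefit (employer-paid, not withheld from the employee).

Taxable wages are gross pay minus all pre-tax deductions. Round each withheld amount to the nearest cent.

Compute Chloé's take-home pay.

$1,458.49

Employee pension contribution: $2,071.74 × 0.0981 = $203.24
Taxable wages = $2,071.74 − $203.24 = $1,868.50
Municipal income tax: $1,868.50 × 0.039 = $72.87
State income tax: $1,868.50 × 0.0794 = $148.36
Medicare tax: $2,071.74 × 0.029 = $60.08
Group life insurance premium: $95.74
Charitable contribution: $32.96
(Employer's $198.56 toward charitable contribution is not withheld from the employee.)
Total deductions = $203.24 + $72.87 + $148.36 + $60.08 + $95.74 + $32.96 = $613.25
Net pay = $2,071.74 − $613.25 = $1,458.49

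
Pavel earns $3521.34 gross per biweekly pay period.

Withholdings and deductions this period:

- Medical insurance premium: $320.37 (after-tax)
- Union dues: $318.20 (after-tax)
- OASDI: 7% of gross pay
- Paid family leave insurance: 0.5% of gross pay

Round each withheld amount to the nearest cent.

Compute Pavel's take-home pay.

Paid family leave insurance: $3521.34 × 0.005 = $17.61
OASDI: $3521.34 × 0.07 = $246.49
Medical insurance premium: $320.37
Union dues: $318.20
Total deductions = $17.61 + $246.49 + $320.37 + $318.20 = $902.67
Net pay = $3521.34 − $902.67 = $2618.67

$2618.67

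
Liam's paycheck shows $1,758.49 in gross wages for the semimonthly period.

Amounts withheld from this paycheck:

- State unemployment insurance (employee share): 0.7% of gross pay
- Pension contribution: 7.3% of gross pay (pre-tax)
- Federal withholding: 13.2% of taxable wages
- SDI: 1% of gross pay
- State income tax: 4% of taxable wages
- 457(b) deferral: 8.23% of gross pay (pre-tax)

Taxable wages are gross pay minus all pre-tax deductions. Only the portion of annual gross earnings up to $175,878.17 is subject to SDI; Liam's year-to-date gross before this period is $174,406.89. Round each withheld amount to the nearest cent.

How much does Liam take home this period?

$1,202.89

Pension contribution: $1,758.49 × 0.073 = $128.37
457(b) deferral: $1,758.49 × 0.0823 = $144.72
Pre-tax total = $128.37 + $144.72 = $273.09
Taxable wages = $1,758.49 − $273.09 = $1,485.40
State income tax: $1,485.40 × 0.04 = $59.42
Federal withholding: $1,485.40 × 0.132 = $196.07
SDI: only $175,878.17 − $174,406.89 = $1,471.28 of this check is subject → $1,471.28 × 0.01 = $14.71
State unemployment insurance (employee share): $1,758.49 × 0.007 = $12.31
Total deductions = $128.37 + $144.72 + $59.42 + $196.07 + $14.71 + $12.31 = $555.60
Net pay = $1,758.49 − $555.60 = $1,202.89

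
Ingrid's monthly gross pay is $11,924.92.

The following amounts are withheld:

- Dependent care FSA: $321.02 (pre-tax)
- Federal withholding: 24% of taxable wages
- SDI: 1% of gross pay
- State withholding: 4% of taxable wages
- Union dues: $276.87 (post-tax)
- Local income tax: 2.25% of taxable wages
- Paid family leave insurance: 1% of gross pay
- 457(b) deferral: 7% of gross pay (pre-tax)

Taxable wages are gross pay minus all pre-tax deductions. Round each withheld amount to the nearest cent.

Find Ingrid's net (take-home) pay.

457(b) deferral: $11,924.92 × 0.07 = $834.74
Dependent care FSA: $321.02
Pre-tax total = $834.74 + $321.02 = $1,155.76
Taxable wages = $11,924.92 − $1,155.76 = $10,769.16
Local income tax: $10,769.16 × 0.0225 = $242.31
State withholding: $10,769.16 × 0.04 = $430.77
Federal withholding: $10,769.16 × 0.24 = $2,584.60
Paid family leave insurance: $11,924.92 × 0.01 = $119.25
SDI: $11,924.92 × 0.01 = $119.25
Union dues: $276.87
Total deductions = $834.74 + $321.02 + $242.31 + $430.77 + $2,584.60 + $119.25 + $119.25 + $276.87 = $4,928.81
Net pay = $11,924.92 − $4,928.81 = $6,996.11

$6,996.11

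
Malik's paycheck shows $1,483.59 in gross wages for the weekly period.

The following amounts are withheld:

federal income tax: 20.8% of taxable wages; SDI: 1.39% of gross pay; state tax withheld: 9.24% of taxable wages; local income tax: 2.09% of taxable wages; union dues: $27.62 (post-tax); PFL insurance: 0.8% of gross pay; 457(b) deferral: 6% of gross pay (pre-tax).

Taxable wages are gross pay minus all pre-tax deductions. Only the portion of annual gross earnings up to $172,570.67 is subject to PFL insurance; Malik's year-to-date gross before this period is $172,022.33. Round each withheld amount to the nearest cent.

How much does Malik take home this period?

457(b) deferral: $1,483.59 × 0.06 = $89.02
Taxable wages = $1,483.59 − $89.02 = $1,394.57
Local income tax: $1,394.57 × 0.0209 = $29.15
Federal income tax: $1,394.57 × 0.208 = $290.07
State tax withheld: $1,394.57 × 0.0924 = $128.86
PFL insurance: only $172,570.67 − $172,022.33 = $548.34 of this check is subject → $548.34 × 0.008 = $4.39
SDI: $1,483.59 × 0.0139 = $20.62
Union dues: $27.62
Total deductions = $89.02 + $29.15 + $290.07 + $128.86 + $4.39 + $20.62 + $27.62 = $589.73
Net pay = $1,483.59 − $589.73 = $893.86

$893.86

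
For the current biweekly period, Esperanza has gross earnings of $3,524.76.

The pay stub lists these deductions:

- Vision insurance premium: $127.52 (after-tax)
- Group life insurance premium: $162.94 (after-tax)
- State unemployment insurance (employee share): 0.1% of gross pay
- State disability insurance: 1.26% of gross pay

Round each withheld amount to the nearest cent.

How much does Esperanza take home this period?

State unemployment insurance (employee share): $3,524.76 × 0.001 = $3.52
State disability insurance: $3,524.76 × 0.0126 = $44.41
Vision insurance premium: $127.52
Group life insurance premium: $162.94
Total deductions = $3.52 + $44.41 + $127.52 + $162.94 = $338.39
Net pay = $3,524.76 − $338.39 = $3,186.37

$3,186.37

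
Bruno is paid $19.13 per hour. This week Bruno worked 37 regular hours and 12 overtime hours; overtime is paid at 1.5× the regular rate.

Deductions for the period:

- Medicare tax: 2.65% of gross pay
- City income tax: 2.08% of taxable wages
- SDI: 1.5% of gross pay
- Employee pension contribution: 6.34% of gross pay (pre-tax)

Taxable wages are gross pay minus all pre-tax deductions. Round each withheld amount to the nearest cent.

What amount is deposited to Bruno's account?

Regular pay: 37 × $19.13 = $707.81
Overtime pay: 12 × $19.13 × 1.5 = $344.34
Gross pay = $707.81 + $344.34 = $1,052.15
Employee pension contribution: $1,052.15 × 0.0634 = $66.71
Taxable wages = $1,052.15 − $66.71 = $985.44
City income tax: $985.44 × 0.0208 = $20.50
SDI: $1,052.15 × 0.015 = $15.78
Medicare tax: $1,052.15 × 0.0265 = $27.88
Total deductions = $66.71 + $20.50 + $15.78 + $27.88 = $130.87
Net pay = $1,052.15 − $130.87 = $921.28

$921.28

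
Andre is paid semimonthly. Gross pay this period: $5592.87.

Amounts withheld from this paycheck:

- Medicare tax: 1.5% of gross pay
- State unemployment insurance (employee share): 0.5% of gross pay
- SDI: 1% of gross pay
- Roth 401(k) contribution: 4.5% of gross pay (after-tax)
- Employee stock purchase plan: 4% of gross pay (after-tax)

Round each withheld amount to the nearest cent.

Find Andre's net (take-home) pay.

$4949.70

Medicare tax: $5592.87 × 0.015 = $83.89
SDI: $5592.87 × 0.01 = $55.93
State unemployment insurance (employee share): $5592.87 × 0.005 = $27.96
Employee stock purchase plan: $5592.87 × 0.04 = $223.71
Roth 401(k) contribution: $5592.87 × 0.045 = $251.68
Total deductions = $83.89 + $55.93 + $27.96 + $223.71 + $251.68 = $643.17
Net pay = $5592.87 − $643.17 = $4949.70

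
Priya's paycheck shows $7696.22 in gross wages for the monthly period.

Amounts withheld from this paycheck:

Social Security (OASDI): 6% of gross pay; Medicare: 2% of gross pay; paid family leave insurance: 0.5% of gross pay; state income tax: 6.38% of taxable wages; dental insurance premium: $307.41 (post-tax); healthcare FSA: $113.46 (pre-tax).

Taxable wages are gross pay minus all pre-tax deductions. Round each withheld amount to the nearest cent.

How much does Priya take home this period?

Healthcare FSA: $113.46
Taxable wages = $7696.22 − $113.46 = $7582.76
State income tax: $7582.76 × 0.0638 = $483.78
Social Security (OASDI): $7696.22 × 0.06 = $461.77
Paid family leave insurance: $7696.22 × 0.005 = $38.48
Medicare: $7696.22 × 0.02 = $153.92
Dental insurance premium: $307.41
Total deductions = $113.46 + $483.78 + $461.77 + $38.48 + $153.92 + $307.41 = $1558.82
Net pay = $7696.22 − $1558.82 = $6137.40

$6137.40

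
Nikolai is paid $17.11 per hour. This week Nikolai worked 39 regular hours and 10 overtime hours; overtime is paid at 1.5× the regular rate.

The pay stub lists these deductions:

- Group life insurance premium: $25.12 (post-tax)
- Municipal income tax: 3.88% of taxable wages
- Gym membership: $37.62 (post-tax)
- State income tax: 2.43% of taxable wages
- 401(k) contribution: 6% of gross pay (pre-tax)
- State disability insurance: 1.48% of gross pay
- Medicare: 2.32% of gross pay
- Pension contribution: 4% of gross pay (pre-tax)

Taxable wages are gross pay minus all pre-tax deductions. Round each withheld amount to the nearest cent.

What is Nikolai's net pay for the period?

$681.22

Regular pay: 39 × $17.11 = $667.29
Overtime pay: 10 × $17.11 × 1.5 = $256.65
Gross pay = $667.29 + $256.65 = $923.94
401(k) contribution: $923.94 × 0.06 = $55.44
Pension contribution: $923.94 × 0.04 = $36.96
Pre-tax total = $55.44 + $36.96 = $92.40
Taxable wages = $923.94 − $92.40 = $831.54
Municipal income tax: $831.54 × 0.0388 = $32.26
State income tax: $831.54 × 0.0243 = $20.21
State disability insurance: $923.94 × 0.0148 = $13.67
Medicare: $923.94 × 0.0232 = $21.44
Gym membership: $37.62
Group life insurance premium: $25.12
Total deductions = $55.44 + $36.96 + $32.26 + $20.21 + $13.67 + $21.44 + $37.62 + $25.12 = $242.72
Net pay = $923.94 − $242.72 = $681.22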